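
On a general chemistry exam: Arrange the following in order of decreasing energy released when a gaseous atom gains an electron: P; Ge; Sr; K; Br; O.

O is in period 2, group 16; P is in period 3, group 15; K is in period 4, group 1; Ge is in period 4, group 14; Br is in period 4, group 17; Sr is in period 5, group 2.
Atoms with high Z_eff and room in the valence shell (especially the halogens) have the most exothermic electron affinities.
Here both period and group differ, so the two effects have to be weighed against each other.
K > Sr: period and group pull opposite ways; the down-group shift dominates (48 vs 5 kJ/mol).
P > K: relative to K, both the across-period and down-group shifts push P's electron affinity up.
Ge > P: this pair runs against the simple trend — see the exception note.
O > Ge: relative to Ge, both the across-period and down-group shifts push O's electron affinity up.
Br > O: the two effects oppose for this pair; the across-period effect wins (325 vs 141 kJ/mol).
Note the exception: Ge has a higher electron affinity than P, contrary to the simple trend — adding an electron to P's half-filled np³ subshell costs electron-pairing energy.
Approximate values (kJ/mol): O 141, P 72, K 48, Ge 119, Br 325, Sr 5.
So from highest to lowest: Br > O > Ge > P > K > Sr.

Br > O > Ge > P > K > Sr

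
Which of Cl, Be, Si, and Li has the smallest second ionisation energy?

Si

After 1 electron has been removed, what remains? Cl⁺ still has 6 valence electrons; Be⁺ still has 1 valence electron; Si⁺ still has 3 valence electrons; Li⁺ is the bare [He] core.
Core electrons are held far more tightly than valence electrons, so Li tops the IE_2 order.
Valence configurations: Cl⁺ [Ne]3s²3p⁴, Be⁺ [He]2s¹, Si⁺ [Ne]3s²3p¹.
Tabulated IE_2 (kJ/mol): Cl 2298, Be 1757, Si 1577, Li 7298.
So the second ionization energies run Si < Be < Cl < Li.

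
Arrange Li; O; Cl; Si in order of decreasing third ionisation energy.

Li > O > Cl > Si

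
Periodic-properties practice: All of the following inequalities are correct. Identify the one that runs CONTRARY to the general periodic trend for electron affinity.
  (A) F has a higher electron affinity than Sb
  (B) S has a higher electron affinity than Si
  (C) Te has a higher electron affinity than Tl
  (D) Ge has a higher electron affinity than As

The general trend: electron affinity increases across a period and decreases down a group.
(A) F (period 2, group 17) vs Sb (period 5, group 15): the stated order agrees with the simple trend.
(B) S (period 3, group 16) vs Si (period 3, group 14): the stated order agrees with the simple trend.
(C) Te (period 5, group 16) vs Tl (period 6, group 13): the stated order agrees with the simple trend.
(D) Ge (period 4, group 14) vs As (period 4, group 15): the stated order contradicts the simple trend.
The exception is (D): adding an electron to As's half-filled 4p³ is unfavourable, so Ge (4p²) has the more exothermic EA.

(D)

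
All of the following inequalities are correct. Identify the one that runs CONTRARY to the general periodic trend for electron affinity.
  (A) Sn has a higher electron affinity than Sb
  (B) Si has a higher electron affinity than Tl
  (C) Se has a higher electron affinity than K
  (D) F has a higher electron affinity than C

(A)

The general trend: electron affinity increases across a period and decreases down a group.
(A) Sn (period 5, group 14) vs Sb (period 5, group 15): the stated order contradicts the simple trend.
(B) Si (period 3, group 14) vs Tl (period 6, group 13): the stated order agrees with the simple trend.
(C) Se (period 4, group 16) vs K (period 4, group 1): the stated order agrees with the simple trend.
(D) F (period 2, group 17) vs C (period 2, group 14): the stated order agrees with the simple trend.
The exception is (A): adding an electron to Sb's half-filled 5p³ is unfavourable, so Sn has the more exothermic EA.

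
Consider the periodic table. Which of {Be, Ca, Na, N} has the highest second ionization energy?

Na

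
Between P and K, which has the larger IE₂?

The second ionization energy removes an electron from the +1 ion. For each element: P⁺ still has 4 valence electrons; K⁺ is the bare [Ar] core.
Breaking into a closed-shell core is much more expensive than removing a leftover valence electron — K has the largest IE_2 here.
Tabulated IE_2 (kJ/mol): P 1907, K 3052.
Hence IE_2: P < K.

K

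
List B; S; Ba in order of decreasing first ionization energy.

B is in period 2, group 13; S is in period 3, group 16; Ba is in period 6, group 2.
Removing the outermost electron gets harder across a period and easier down a group.
Neither a single period nor a single group — weigh both effects.
B > Ba: both effects reinforce here, so B is clearly the higher of the two.
S > B: period and group pull opposite ways; the across-period shift dominates (1000 vs 801 kJ/mol).
Approximate values (kJ/mol): B 801, S 1000, Ba 503.
So from highest to lowest: S > B > Ba.

S > B > Ba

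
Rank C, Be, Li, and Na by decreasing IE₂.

Li, Na, C, Be

IE_2 is the cost of taking one more electron from the +1 cation: C⁺ still has 3 valence electrons; Be⁺ still has 1 valence electron; Li⁺ is the bare [He] core; Na⁺ is the bare [Ne] core.
Core electrons are held far more tightly than valence electrons, so Na and Li top the IE_2 order.
Valence configurations: C⁺ [He]2s²2p¹, Be⁺ [He]2s¹.
Tabulated IE_2 (kJ/mol): C 2353, Be 1757, Li 7298, Na 4562.
Putting it together, IE_2: Be < C < Na < Li.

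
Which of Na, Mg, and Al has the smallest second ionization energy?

Mg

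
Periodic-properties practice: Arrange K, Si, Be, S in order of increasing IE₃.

Si < S < K < Be

IE_3 is the cost of taking one more electron from the +2 cation: K²⁺ is already 1 electron into the core; Si²⁺ still has 2 valence electrons; Be²⁺ is the bare [He] core; S²⁺ still has 4 valence electrons.
Breaking into a closed-shell core is much more expensive than removing a leftover valence electron — K and Be have the largest IE_3 here.
Valence configurations: Si²⁺ [Ne]3s², S²⁺ [Ne]3s²3p².
The numbers (kJ/mol): K 4420, Si 3232, Be 14849, S 3357.
So the third ionization energies run Si < S < K < Be.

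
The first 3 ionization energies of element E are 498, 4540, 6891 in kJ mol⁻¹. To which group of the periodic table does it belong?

Look for the largest jump between consecutive ionization energies: IE2/IE1 ≈ 9.1, far larger than any earlier ratio.
That jump marks the point where a core electron is being removed. So the atom has 1 valence electron.
A main-group element with 1 valence electron is in group 1.

Group 1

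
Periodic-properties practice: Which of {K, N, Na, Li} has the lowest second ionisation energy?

IE_2 is the cost of taking one more electron from the +1 cation: K⁺ is the bare [Ar] core; N⁺ still has 4 valence electrons; Na⁺ is the bare [Ne] core; Li⁺ is the bare [He] core.
Core electrons are held far more tightly than valence electrons, so K, Na and Li top the IE_2 order.
Tabulated IE_2 (kJ/mol): K 3052, N 2856, Na 4562, Li 7298.
Putting it together, IE_2: N < K < Na < Li.

N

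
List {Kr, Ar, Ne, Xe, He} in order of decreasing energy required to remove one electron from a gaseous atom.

He > Ne > Ar > Kr > Xe

He is in period 1, group 18; Ne is in period 2, group 18; Ar is in period 3, group 18; Kr is in period 4, group 18; Xe is in period 5, group 18.
IE₁ increases left→right with effective nuclear charge and decreases top→bottom as the valence shell moves farther out.
All are in group 18, so first ionization energy increases up the group.
So from highest to lowest: He > Ne > Ar > Kr > Xe.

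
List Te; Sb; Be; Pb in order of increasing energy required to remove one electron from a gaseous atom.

Be is in period 2, group 2; Sb is in period 5, group 15; Te is in period 5, group 16; Pb is in period 6, group 14.
Removing the outermost electron gets harder across a period and easier down a group.
These span different periods and groups, so the two trends combine.
Sb > Pb: relative to Pb, both the across-period and down-group shifts push Sb's first ionization energy up.
Te > Sb: Te lies to the right of Sb in period 5, so the across-period effect alone puts Te higher.
Be > Te: the two effects oppose for this pair; the down-group effect wins (900 vs 869 kJ/mol).
Approximate values (kJ/mol): Be 900, Sb 831, Te 869, Pb 716.
So from lowest to highest: Pb < Sb < Te < Be.

Pb, Sb, Te, Be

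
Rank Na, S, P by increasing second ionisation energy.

Consider each +1 ion: Na⁺ is the bare [Ne] core; S⁺ still has 5 valence electrons; P⁺ still has 4 valence electrons.
Core electrons are held far more tightly than valence electrons, so Na tops the IE_2 order.
Valence configurations: S⁺ [Ne]3s²3p³, P⁺ [Ne]3s²3p².
The numbers (kJ/mol): Na 4562, S 2252, P 1907.
Overall IE_2 order: P < S < Na.

P, S, Na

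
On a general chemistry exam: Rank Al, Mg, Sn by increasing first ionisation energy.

Removing the outermost electron gets harder across a period and easier down a group.
Neither a single period nor a single group — weigh both effects.
Sn > Al: period and group pull opposite ways; the across-period shift dominates (709 vs 578 kJ/mol).
Mg > Sn: the two effects oppose for this pair; the down-group effect wins (738 vs 709 kJ/mol).
Note the exception: Mg has a higher first ionization energy than Al, contrary to the simple trend — Al's single 3p electron is easier to remove than one from Mg's filled 3s².
For reference (kJ/mol): Mg 738, Al 578, Sn 709.
So from lowest to highest: Al < Sn < Mg.

Al < Sn < Mg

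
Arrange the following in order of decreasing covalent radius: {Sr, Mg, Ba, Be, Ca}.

Ba, Sr, Ca, Mg, Be

Atomic radius shrinks across a period as nuclear charge pulls the same shell inward, and grows down a group as new shells are added.
All are in group 2, so atomic radius increases down the group.
So from largest to smallest: Ba > Sr > Ca > Mg > Be.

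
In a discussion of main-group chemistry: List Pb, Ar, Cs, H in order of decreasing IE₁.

Ar > H > Pb > Cs

H is in period 1, group 1; Ar is in period 3, group 18; Cs is in period 6, group 1; Pb is in period 6, group 14.
Across a period the outer electron is held more tightly (higher IE₁); down a group it sits in a higher shell, more shielded, and comes off more easily.
Neither a single period nor a single group — weigh both effects.
Pb > Cs: both are in period 6; the period trend gives Pb the larger value.
H > Pb: the two effects oppose for this pair; the down-group effect wins (1312 vs 716 kJ/mol).
Ar > H: period and group pull opposite ways; the across-period shift dominates (1521 vs 1312 kJ/mol).
Approximate values (kJ/mol): H 1312, Ar 1521, Cs 376, Pb 716.
So from highest to lowest: Ar > H > Pb > Cs.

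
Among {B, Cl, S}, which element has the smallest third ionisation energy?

S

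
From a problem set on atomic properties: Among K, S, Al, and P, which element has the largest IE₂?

K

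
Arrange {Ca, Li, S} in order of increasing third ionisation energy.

S < Ca < Li

After 2 electrons have been removed, what remains? Ca²⁺ is the bare [Ar] core; Li²⁺ is already 1 electron into the core; S²⁺ still has 4 valence electrons.
Breaking into a closed-shell core is much more expensive than removing a leftover valence electron — Ca and Li have the largest IE_3 here.
Tabulated IE_3 (kJ/mol): Ca 4912, Li 11815, S 3357.
So the third ionization energies run S < Ca < Li.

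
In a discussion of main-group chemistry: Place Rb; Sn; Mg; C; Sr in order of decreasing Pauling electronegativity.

C > Sn > Mg > Sr > Rb

C is in period 2, group 14; Mg is in period 3, group 2; Rb is in period 5, group 1; Sr is in period 5, group 2; Sn is in period 5, group 14.
Electronegativity increases across a period and decreases down a group, tracking effective nuclear charge and atomic size.
Here both period and group differ, so the two effects have to be weighed against each other.
Sr > Rb: both are in period 5; the period trend gives Sr the larger value.
Mg > Sr: they share group 2; the group trend gives Mg the larger value.
Sn > Mg: period and group pull opposite ways; the across-period shift dominates (1.96 vs 1.31).
C > Sn: they share group 14; the group trend gives C the larger value.
Tabulated electronegativity (Pauling): C 2.55, Mg 1.31, Rb 0.82, Sr 0.95, Sn 1.96.
So from highest to lowest: C > Sn > Mg > Sr > Rb.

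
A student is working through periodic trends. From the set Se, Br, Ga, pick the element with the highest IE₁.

Ga is in period 4, group 13; Se is in period 4, group 16; Br is in period 4, group 17.
IE₁ increases left→right with effective nuclear charge and decreases top→bottom as the valence shell moves farther out.
All lie in period 4, so first ionization energy increases left to right.
The highest IE₁ among these belongs to Br.

Br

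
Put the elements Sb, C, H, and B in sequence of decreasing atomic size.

Sb > B > C > H

H is in period 1, group 1; B is in period 2, group 13; C is in period 2, group 14; Sb is in period 5, group 15.
Atomic radius shrinks across a period as nuclear charge pulls the same shell inward, and grows down a group as new shells are added.
Neither a single period nor a single group — weigh both effects.
C > H: the two effects oppose for this pair; the down-group effect wins (75 vs 32 pm).
B > C: both are in period 2; the period trend gives B the larger value.
Sb > B: period and group pull opposite ways; the down-group shift dominates (140 vs 85 pm).
Approximate values (pm): H 32, B 85, C 75, Sb 140.
So from largest to smallest: Sb > B > C > H.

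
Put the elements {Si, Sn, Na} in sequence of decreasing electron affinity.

Si > Sn > Na

Na is in period 3, group 1; Si is in period 3, group 14; Sn is in period 5, group 14.
Electron affinity generally becomes more exothermic across a period toward the halogens and less exothermic down a group.
Neither a single period nor a single group — weigh both effects.
Sn > Na: period and group pull opposite ways; the across-period shift dominates (107 vs 53 kJ/mol).
Si > Sn: Si sits above Sn in group 14, so the down-group effect alone puts Si higher.
Tabulated electron affinity (kJ/mol): Na 53, Si 134, Sn 107.
So from highest to lowest: Si > Sn > Na.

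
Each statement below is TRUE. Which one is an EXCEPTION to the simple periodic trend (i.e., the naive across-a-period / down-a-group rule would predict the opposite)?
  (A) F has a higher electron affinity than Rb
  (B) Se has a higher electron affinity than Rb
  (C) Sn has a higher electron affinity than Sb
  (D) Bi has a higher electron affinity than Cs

The general trend: electron affinity increases across a period and decreases down a group.
(A) F (period 2, group 17) vs Rb (period 5, group 1): the stated order agrees with the simple trend.
(B) Se (period 4, group 16) vs Rb (period 5, group 1): the stated order agrees with the simple trend.
(C) Sn (period 5, group 14) vs Sb (period 5, group 15): the stated order contradicts the simple trend.
(D) Bi (period 6, group 15) vs Cs (period 6, group 1): the stated order agrees with the simple trend.
The exception is (C): adding an electron to Sb's half-filled 5p³ is unfavourable, so Sn has the more exothermic EA.

(C)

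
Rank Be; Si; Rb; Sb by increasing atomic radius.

Be < Si < Sb < Rb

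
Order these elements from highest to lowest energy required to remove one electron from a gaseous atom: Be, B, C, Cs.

C, Be, B, Cs

Be is in period 2, group 2; B is in period 2, group 13; C is in period 2, group 14; Cs is in period 6, group 1.
Across a period the outer electron is held more tightly (higher IE₁); down a group it sits in a higher shell, more shielded, and comes off more easily.
These span different periods and groups, so the two trends combine.
B > Cs: relative to Cs, both the across-period and down-group shifts push B's first ionization energy up.
Be > B: this pair runs against the simple trend — see the exception note.
C > Be: both are in period 2; the period trend gives C the larger value.
Note the exception: Be has a higher first ionization energy than B, contrary to the simple trend — removing B's lone 2p electron is easier than breaking Be's filled 2s².
For reference (kJ/mol): Be 900, B 801, C 1086, Cs 376.
So from highest to lowest: C > Be > B > Cs.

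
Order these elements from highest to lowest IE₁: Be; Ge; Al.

Be > Ge > Al

Removing the outermost electron gets harder across a period and easier down a group.
These sit on a diagonal, where the across-period and down-group effects partly cancel.
Ge > Al: the two effects oppose for this pair; the across-period effect wins (762 vs 578 kJ/mol).
Be > Ge: period and group pull opposite ways; the down-group shift dominates (900 vs 762 kJ/mol).
Tabulated first ionization energy (kJ/mol): Be 900, Al 578, Ge 762.
So from highest to lowest: Be > Ge > Al.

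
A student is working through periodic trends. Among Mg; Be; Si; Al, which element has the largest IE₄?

IE_4 is the cost of taking one more electron from the +3 cation: Mg³⁺ is already 1 electron into the core; Be³⁺ is already 1 electron into the core; Si³⁺ still has 1 valence electron; Al³⁺ is the bare [Ne] core.
Core electrons are held far more tightly than valence electrons, so Mg, Al and Be top the IE_4 order.
The numbers (kJ/mol): Mg 10543, Be 21007, Si 4356, Al 11577.
Hence IE_4: Si < Mg < Al < Be.

Be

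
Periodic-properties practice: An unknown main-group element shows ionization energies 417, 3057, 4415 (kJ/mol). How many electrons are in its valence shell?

Look for the largest jump between consecutive ionization energies: IE2/IE1 ≈ 7.3, far larger than any earlier ratio.
That jump marks the point where a core electron is being removed. So the atom has 1 valence electron.

1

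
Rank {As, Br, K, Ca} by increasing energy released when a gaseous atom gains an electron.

Ca, K, As, Br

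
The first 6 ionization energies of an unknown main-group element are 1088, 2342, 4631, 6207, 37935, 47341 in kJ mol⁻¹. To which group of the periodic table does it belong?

Look for the largest jump between consecutive ionization energies: IE5/IE4 ≈ 6.1, far larger than any earlier ratio.
That jump marks the point where a core electron is being removed. So the atom has 4 valence electrons.
A main-group element with 4 valence electrons is in group 14.

Group 14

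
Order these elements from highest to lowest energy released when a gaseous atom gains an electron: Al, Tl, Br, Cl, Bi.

Al is in period 3, group 13; Cl is in period 3, group 17; Br is in period 4, group 17; Tl is in period 6, group 13; Bi is in period 6, group 15.
Electron affinity generally becomes more exothermic across a period toward the halogens and less exothermic down a group.
These span different periods and groups, so the two trends combine.
Al > Tl: they share group 13; the group trend gives Al the larger value.
Bi > Al: period and group pull opposite ways; the across-period shift dominates (91 vs 42 kJ/mol).
Br > Bi: relative to Bi, both the across-period and down-group shifts push Br's electron affinity up.
Cl > Br: Cl sits above Br in group 17, so the down-group effect alone puts Cl higher.
Approximate values (kJ/mol): Al 42, Cl 349, Br 325, Tl 19, Bi 91.
So from highest to lowest: Cl > Br > Bi > Al > Tl.

Cl > Br > Bi > Al > Tl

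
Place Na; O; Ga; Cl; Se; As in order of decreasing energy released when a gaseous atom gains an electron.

Cl > Se > O > As > Na > Ga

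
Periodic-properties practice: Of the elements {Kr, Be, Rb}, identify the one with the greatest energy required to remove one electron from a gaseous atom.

Be is in period 2, group 2; Kr is in period 4, group 18; Rb is in period 5, group 1.
IE₁ increases left→right with effective nuclear charge and decreases top→bottom as the valence shell moves farther out.
Here both period and group differ, so the two effects have to be weighed against each other.
Be > Rb: both effects reinforce here, so Be is clearly the higher of the two.
Kr > Be: the two effects oppose for this pair; the across-period effect wins (1351 vs 900 kJ/mol).
Approximate values (kJ/mol): Be 900, Kr 1351, Rb 403.
The greatest energy required to remove one electron from a gaseous atom among these belongs to Kr.

Kr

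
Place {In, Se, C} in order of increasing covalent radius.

C is in period 2, group 14; Se is in period 4, group 16; In is in period 5, group 13.
Moving right in a period, electrons are added to the same shell under a stronger nuclear pull, so atoms get smaller; moving down, a new shell is opened and atoms get larger.
These span different periods and groups, so the two trends combine.
Se > C: period and group pull opposite ways; the down-group shift dominates (116 vs 75 pm).
In > Se: both effects reinforce here, so In is clearly the larger of the two.
Tabulated atomic radius (pm): C 75, Se 116, In 142.
So from smallest to largest: C < Se < In.

C < Se < In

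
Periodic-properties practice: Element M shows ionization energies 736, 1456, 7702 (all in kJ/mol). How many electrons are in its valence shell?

2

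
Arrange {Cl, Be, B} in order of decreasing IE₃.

Be > Cl > B

After 2 electrons have been removed, what remains? Cl²⁺ still has 5 valence electrons; Be²⁺ is the bare [He] core; B²⁺ still has 1 valence electron.
Core electrons are held far more tightly than valence electrons, so Be tops the IE_3 order.
Valence configurations: Cl²⁺ [Ne]3s²3p³, B²⁺ [He]2s¹.
The numbers (kJ/mol): Cl 3822, Be 14849, B 3660.
Hence IE_3: B < Cl < Be.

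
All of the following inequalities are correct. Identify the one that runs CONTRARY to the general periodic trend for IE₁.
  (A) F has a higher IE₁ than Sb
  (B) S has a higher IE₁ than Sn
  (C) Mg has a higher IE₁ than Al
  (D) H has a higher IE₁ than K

(C)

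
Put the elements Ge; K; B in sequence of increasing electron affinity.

Electron affinity generally becomes more exothermic across a period toward the halogens and less exothermic down a group.
Neither a single period nor a single group — weigh both effects.
K > B: this pair runs against the simple trend — see the exception note.
Ge > K: Ge lies to the right of K in period 4, so the across-period effect alone puts Ge higher.
Note the exception: K has a higher electron affinity than B, contrary to the simple trend — B's ns²np¹ configuration gives only a small electron affinity — the sparsely filled np subshell binds an added electron weakly.
For reference (kJ/mol): B 27, K 48, Ge 119.
So from lowest to highest: B < K < Ge.

B < K < Ge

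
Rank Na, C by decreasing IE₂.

After 1 electron has been removed, what remains? Na⁺ is the bare [Ne] core; C⁺ still has 3 valence electrons.
Pulling an electron out of a noble-gas core costs far more than removing a remaining valence electron, so Na sits at the high end of IE_2.
Tabulated IE_2 (kJ/mol): Na 4562, C 2353.
Overall IE_2 order: C < Na.

Na > C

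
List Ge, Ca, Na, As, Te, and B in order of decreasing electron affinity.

Te > Ge > As > Na > B > Ca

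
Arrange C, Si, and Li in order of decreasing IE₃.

After 2 electrons have been removed, what remains? C²⁺ still has 2 valence electrons; Si²⁺ still has 2 valence electrons; Li²⁺ is already 1 electron into the core.
Pulling an electron out of a noble-gas core costs far more than removing a remaining valence electron, so Li sits at the high end of IE_3.
Valence configurations: C²⁺ [He]2s², Si²⁺ [Ne]3s².
Tabulated IE_3 (kJ/mol): C 4620, Si 3232, Li 11815.
Putting it together, IE_3: Si < C < Li.

Li, C, Si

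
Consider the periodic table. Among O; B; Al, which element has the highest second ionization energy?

The second ionization energy removes an electron from the +1 ion. For each element: O⁺ still has 5 valence electrons; B⁺ still has 2 valence electrons; Al⁺ still has 2 valence electrons.
All are still removing valence electrons, so compare the +1 ions as you would atoms: IE_2 generally rises across a period (higher Z_eff) and falls down a group (larger shell), subject to the usual subshell exceptions.
Valence configurations: O⁺ [He]2s²2p³, B⁺ [He]2s², Al⁺ [Ne]3s².
Tabulated IE_2 (kJ/mol): O 3388, B 2427, Al 1817.
So the second ionization energies run Al < B < O.

O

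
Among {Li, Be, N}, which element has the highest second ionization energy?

Li

The second ionization energy removes an electron from the +1 ion. For each element: Li⁺ is the bare [He] core; Be⁺ still has 1 valence electron; N⁺ still has 4 valence electrons.
Pulling an electron out of a noble-gas core costs far more than removing a remaining valence electron, so Li sits at the high end of IE_2.
Valence configurations: Be⁺ [He]2s¹, N⁺ [He]2s²2p².
The numbers (kJ/mol): Li 7298, Be 1757, N 2856.
Overall IE_2 order: Be < N < Li.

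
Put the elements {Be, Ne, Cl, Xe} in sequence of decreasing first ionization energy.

Be is in period 2, group 2; Ne is in period 2, group 18; Cl is in period 3, group 17; Xe is in period 5, group 18.
First ionization energy rises across a period (greater Z_eff holds electrons more tightly) and falls down a group (valence electrons are farther from the nucleus).
These span different periods and groups, so the two trends combine.
Xe > Be: the two effects oppose for this pair; the across-period effect wins (1170 vs 900 kJ/mol).
Cl > Xe: the two effects oppose for this pair; the down-group effect wins (1251 vs 1170 kJ/mol).
Ne > Cl: relative to Cl, both the across-period and down-group shifts push Ne's first ionization energy up.
Approximate values (kJ/mol): Be 900, Ne 2081, Cl 1251, Xe 1170.
So from highest to lowest: Ne > Cl > Xe > Be.

Ne > Cl > Xe > Be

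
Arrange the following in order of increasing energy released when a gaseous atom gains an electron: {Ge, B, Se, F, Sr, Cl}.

B is in period 2, group 13; F is in period 2, group 17; Cl is in period 3, group 17; Ge is in period 4, group 14; Se is in period 4, group 16; Sr is in period 5, group 2.
EA tends to increase across a period and decrease down a group, though the pattern is less regular than for IE or radius.
These span different periods and groups, so the two trends combine.
B > Sr: both effects reinforce here, so B is clearly the higher of the two.
Ge > B: the two effects oppose for this pair; the across-period effect wins (119 vs 27 kJ/mol).
Se > Ge: Se lies to the right of Ge in period 4, so the across-period effect alone puts Se higher.
F > Se: relative to Se, both the across-period and down-group shifts push F's electron affinity up.
Cl > F: this pair runs against the simple trend — see the exception note.
Note the exception: Cl has a higher electron affinity than F, contrary to the simple trend — F's small 2p subshell makes the incoming electron feel strong e⁻–e⁻ repulsion, so Cl actually releases more energy on gaining an electron.
For reference (kJ/mol): B 27, F 328, Cl 349, Ge 119, Se 195, Sr 5.
So from lowest to highest: Sr < B < Ge < Se < F < Cl.

Sr, B, Ge, Se, F, Cl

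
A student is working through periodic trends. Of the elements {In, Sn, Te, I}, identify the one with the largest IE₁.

In is in period 5, group 13; Sn is in period 5, group 14; Te is in period 5, group 16; I is in period 5, group 17.
Across a period the outer electron is held more tightly (higher IE₁); down a group it sits in a higher shell, more shielded, and comes off more easily.
All lie in period 5, so first ionization energy increases left to right.
The largest IE₁ among these belongs to I.

I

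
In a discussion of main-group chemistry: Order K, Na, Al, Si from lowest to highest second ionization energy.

Si, Al, K, Na

The second ionization energy removes an electron from the +1 ion. For each element: K⁺ is the bare [Ar] core; Na⁺ is the bare [Ne] core; Al⁺ still has 2 valence electrons; Si⁺ still has 3 valence electrons.
Core electrons are held far more tightly than valence electrons, so K and Na top the IE_2 order.
Valence configurations: Al⁺ [Ne]3s², Si⁺ [Ne]3s²3p¹.
Si⁺ loses a lone 3p electron whereas Al⁺ must break into a filled 3s² pair, so IE_2(Al) > IE_2(Si) even though Si has the higher nuclear charge.
Tabulated IE_2 (kJ/mol): K 3052, Na 4562, Al 1817, Si 1577.
Putting it together, IE_2: Si < Al < K < Na.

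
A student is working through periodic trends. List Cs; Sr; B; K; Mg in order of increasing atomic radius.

B is in period 2, group 13; Mg is in period 3, group 2; K is in period 4, group 1; Sr is in period 5, group 2; Cs is in period 6, group 1.
Atomic radius shrinks across a period as nuclear charge pulls the same shell inward, and grows down a group as new shells are added.
These span different periods and groups, so the two trends combine.
Mg > B: both effects reinforce here, so Mg is clearly the larger of the two.
Sr > Mg: Sr sits below Mg in group 2, so the down-group effect alone puts Sr larger.
K > Sr: the two effects oppose for this pair; the across-period effect wins (196 vs 185 pm).
Cs > K: they share group 1; the group trend gives Cs the larger value.
Approximate values (pm): B 85, Mg 139, K 196, Sr 185, Cs 232.
So from smallest to largest: B < Mg < Sr < K < Cs.

B < Mg < Sr < K < Cs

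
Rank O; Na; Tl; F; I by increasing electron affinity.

O is in period 2, group 16; F is in period 2, group 17; Na is in period 3, group 1; I is in period 5, group 17; Tl is in period 6, group 13.
Adding an electron releases more energy for atoms nearer the top right (short of the noble gases).
Here both period and group differ, so the two effects have to be weighed against each other.
Na > Tl: period and group pull opposite ways; the down-group shift dominates (53 vs 19 kJ/mol).
O > Na: both effects reinforce here, so O is clearly the higher of the two.
I > O: the two effects oppose for this pair; the across-period effect wins (295 vs 141 kJ/mol).
F > I: F sits above I in group 17, so the down-group effect alone puts F higher.
For reference (kJ/mol): O 141, F 328, Na 53, I 295, Tl 19.
So from lowest to highest: Tl < Na < O < I < F.

Tl < Na < O < I < F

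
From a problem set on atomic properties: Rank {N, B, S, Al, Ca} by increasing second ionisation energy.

Ca, Al, S, B, N

Consider each +1 ion: N⁺ still has 4 valence electrons; B⁺ still has 2 valence electrons; S⁺ still has 5 valence electrons; Al⁺ still has 2 valence electrons; Ca⁺ still has 1 valence electron.
All are still removing valence electrons, so compare the +1 ions as you would atoms: IE_2 generally rises across a period (higher Z_eff) and falls down a group (larger shell), subject to the usual subshell exceptions.
Valence configurations: N⁺ [He]2s²2p², B⁺ [He]2s², S⁺ [Ne]3s²3p³, Al⁺ [Ne]3s², Ca⁺ [Ar]4s¹.
Tabulated IE_2 (kJ/mol): N 2856, B 2427, S 2252, Al 1817, Ca 1145.
Overall IE_2 order: Ca < Al < S < B < N.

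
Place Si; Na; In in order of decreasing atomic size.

Na > In > Si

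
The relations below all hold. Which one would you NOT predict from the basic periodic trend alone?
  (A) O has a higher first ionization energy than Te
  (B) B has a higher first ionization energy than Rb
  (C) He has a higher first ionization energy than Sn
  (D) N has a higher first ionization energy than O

(D)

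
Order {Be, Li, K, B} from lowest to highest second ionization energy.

After 1 electron has been removed, what remains? Be⁺ still has 1 valence electron; Li⁺ is the bare [He] core; K⁺ is the bare [Ar] core; B⁺ still has 2 valence electrons.
Breaking into a closed-shell core is much more expensive than removing a leftover valence electron — K and Li have the largest IE_2 here.
Valence configurations: Be⁺ [He]2s¹, B⁺ [He]2s².
Tabulated IE_2 (kJ/mol): Be 1757, Li 7298, K 3052, B 2427.
Overall IE_2 order: Be < B < K < Li.

Be, B, K, Li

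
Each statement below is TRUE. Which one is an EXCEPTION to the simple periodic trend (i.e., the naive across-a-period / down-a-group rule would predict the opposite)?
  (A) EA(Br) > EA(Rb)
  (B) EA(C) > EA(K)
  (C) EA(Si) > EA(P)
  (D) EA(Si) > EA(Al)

(C)

The general trend: electron affinity increases across a period and decreases down a group.
(A) Br (period 4, group 17) vs Rb (period 5, group 1): the stated order agrees with the simple trend.
(B) C (period 2, group 14) vs K (period 4, group 1): the stated order agrees with the simple trend.
(C) Si (period 3, group 14) vs P (period 3, group 15): the stated order contradicts the simple trend.
(D) Si (period 3, group 14) vs Al (period 3, group 13): the stated order agrees with the simple trend.
The exception is (C): adding an electron to P's half-filled 3p³ is unfavourable, so Si (3p²) has the more exothermic EA.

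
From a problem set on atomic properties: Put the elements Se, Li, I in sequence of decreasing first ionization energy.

Li is in period 2, group 1; Se is in period 4, group 16; I is in period 5, group 17.
Removing the outermost electron gets harder across a period and easier down a group.
These span different periods and groups, so the two trends combine.
Se > Li: period and group pull opposite ways; the across-period shift dominates (941 vs 520 kJ/mol).
I > Se: the two effects oppose for this pair; the across-period effect wins (1008 vs 941 kJ/mol).
For reference (kJ/mol): Li 520, Se 941, I 1008.
So from highest to lowest: I > Se > Li.

I > Se > Li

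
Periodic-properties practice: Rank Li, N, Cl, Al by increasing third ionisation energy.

The third ionization energy removes an electron from the +2 ion. For each element: Li²⁺ is already 1 electron into the core; N²⁺ still has 3 valence electrons; Cl²⁺ still has 5 valence electrons; Al²⁺ still has 1 valence electron.
Breaking into a closed-shell core is much more expensive than removing a leftover valence electron — Li has the largest IE_3 here.
Valence configurations: N²⁺ [He]2s²2p¹, Cl²⁺ [Ne]3s²3p³, Al²⁺ [Ne]3s¹.
Tabulated IE_3 (kJ/mol): Li 11815, N 4578, Cl 3822, Al 2745.
Putting it together, IE_3: Al < Cl < N < Li.

Al < Cl < N < Li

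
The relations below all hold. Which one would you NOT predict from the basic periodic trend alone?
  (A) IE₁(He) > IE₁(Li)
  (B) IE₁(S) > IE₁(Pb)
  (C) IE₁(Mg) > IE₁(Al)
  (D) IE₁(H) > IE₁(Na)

The general trend: first ionisation energy increases across a period and decreases down a group.
(A) He (period 1, group 18) vs Li (period 2, group 1): the stated order agrees with the simple trend.
(B) S (period 3, group 16) vs Pb (period 6, group 14): the stated order agrees with the simple trend.
(C) Mg (period 3, group 2) vs Al (period 3, group 13): the stated order contradicts the simple trend.
(D) H (period 1, group 1) vs Na (period 3, group 1): the stated order agrees with the simple trend.
The exception is (C): Al's single 3p electron is easier to remove than one from Mg's filled 3s².

(C)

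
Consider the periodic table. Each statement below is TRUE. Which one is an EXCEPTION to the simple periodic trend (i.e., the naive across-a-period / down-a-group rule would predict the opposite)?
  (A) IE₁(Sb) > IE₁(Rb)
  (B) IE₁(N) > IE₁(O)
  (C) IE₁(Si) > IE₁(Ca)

The general trend: first ionization energy increases across a period and decreases down a group.
(A) Sb (period 5, group 15) vs Rb (period 5, group 1): the stated order agrees with the simple trend.
(B) N (period 2, group 15) vs O (period 2, group 16): the stated order contradicts the simple trend.
(C) Si (period 3, group 14) vs Ca (period 4, group 2): the stated order agrees with the simple trend.
The exception is (B): pairing an electron in O's 2p⁴ costs repulsion energy, so O ionizes more easily than half-filled N (2p³).

(B)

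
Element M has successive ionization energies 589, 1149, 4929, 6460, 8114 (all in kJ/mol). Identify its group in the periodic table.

Group 2

Look for the largest jump between consecutive ionization energies: IE3/IE2 ≈ 4.3, far larger than any earlier ratio.
That jump marks the point where a core electron is being removed. So the atom has 2 valence electrons.
A main-group element with 2 valence electrons is in group 2.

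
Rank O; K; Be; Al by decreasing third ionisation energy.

Be > O > K > Al

The third ionization energy removes an electron from the +2 ion. For each element: O²⁺ still has 4 valence electrons; K²⁺ is already 1 electron into the core; Be²⁺ is the bare [He] core; Al²⁺ still has 1 valence electron.
Usually core removal costs more than valence removal, but here the competition is close: a tightly held n=2 valence electron can cost more to remove than an n=3 core electron, so the actual values have to decide it.
Valence configurations: O²⁺ [He]2s²2p², Al²⁺ [Ne]3s¹.
The numbers (kJ/mol): O 5300, K 4420, Be 14849, Al 2745.
So the third ionization energies run Al < K < O < Be.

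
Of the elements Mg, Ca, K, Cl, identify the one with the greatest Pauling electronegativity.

Cl

Mg is in period 3, group 2; Cl is in period 3, group 17; K is in period 4, group 1; Ca is in period 4, group 2.
Smaller atoms with higher effective nuclear charge are more electronegative.
Neither a single period nor a single group — weigh both effects.
Ca > K: Ca lies to the right of K in period 4, so the across-period effect alone puts Ca higher.
Mg > Ca: Mg sits above Ca in group 2, so the down-group effect alone puts Mg higher.
Cl > Mg: Cl lies to the right of Mg in period 3, so the across-period effect alone puts Cl higher.
Tabulated electronegativity (Pauling): Mg 1.31, Cl 3.16, K 0.82, Ca 1.00.
The greatest Pauling electronegativity among these belongs to Cl.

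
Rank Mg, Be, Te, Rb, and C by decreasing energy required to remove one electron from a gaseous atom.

Be is in period 2, group 2; C is in period 2, group 14; Mg is in period 3, group 2; Rb is in period 5, group 1; Te is in period 5, group 16.
Across a period the outer electron is held more tightly (higher IE₁); down a group it sits in a higher shell, more shielded, and comes off more easily.
These span different periods and groups, so the two trends combine.
Mg > Rb: relative to Rb, both the across-period and down-group shifts push Mg's first ionization energy up.
Te > Mg: the two effects oppose for this pair; the across-period effect wins (869 vs 738 kJ/mol).
Be > Te: period and group pull opposite ways; the down-group shift dominates (900 vs 869 kJ/mol).
C > Be: both are in period 2; the period trend gives C the larger value.
Approximate values (kJ/mol): Be 900, C 1086, Mg 738, Rb 403, Te 869.
So from highest to lowest: C > Be > Te > Mg > Rb.

C > Be > Te > Mg > Rb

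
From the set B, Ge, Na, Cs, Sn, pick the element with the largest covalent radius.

Cs

B is in period 2, group 13; Na is in period 3, group 1; Ge is in period 4, group 14; Sn is in period 5, group 14; Cs is in period 6, group 1.
Across a period the added protons contract the valence shell; down a group each new principal shell makes the atom larger.
Here both period and group differ, so the two effects have to be weighed against each other.
Ge > B: period and group pull opposite ways; the down-group shift dominates (121 vs 85 pm).
Sn > Ge: they share group 14; the group trend gives Sn the larger value.
Na > Sn: period and group pull opposite ways; the across-period shift dominates (155 vs 140 pm).
Cs > Na: they share group 1; the group trend gives Cs the larger value.
For reference (pm): B 85, Na 155, Ge 121, Sn 140, Cs 232.
The largest covalent radius among these belongs to Cs.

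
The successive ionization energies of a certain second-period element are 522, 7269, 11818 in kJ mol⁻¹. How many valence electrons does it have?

1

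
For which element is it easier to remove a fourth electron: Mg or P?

The fourth ionization energy removes an electron from the +3 ion. For each element: Mg³⁺ is already 1 electron into the core; P³⁺ still has 2 valence electrons.
Breaking into a closed-shell core is much more expensive than removing a leftover valence electron — Mg has the largest IE_4 here.
Tabulated IE_4 (kJ/mol): Mg 10543, P 4964.
Overall IE_4 order: P < Mg.

P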